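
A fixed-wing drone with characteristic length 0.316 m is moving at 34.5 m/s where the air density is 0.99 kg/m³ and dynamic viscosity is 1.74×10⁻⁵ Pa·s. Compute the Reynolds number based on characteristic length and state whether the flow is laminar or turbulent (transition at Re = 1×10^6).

Re = 6.2×10^5 (laminar)

Re = ρ·v·c/μ = 0.99 × 34.5 × 0.316 / (1.74×10⁻⁵) = 6.2×10^5
Since 6.2×10^5 < 1×10^6, the flow is laminar.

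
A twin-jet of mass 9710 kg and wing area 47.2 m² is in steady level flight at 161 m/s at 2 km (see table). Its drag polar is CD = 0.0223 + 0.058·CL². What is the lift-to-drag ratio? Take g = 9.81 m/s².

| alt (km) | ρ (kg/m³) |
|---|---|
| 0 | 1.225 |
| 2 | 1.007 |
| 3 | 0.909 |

L/D = 6.53

At 2 km, from the table: ρ = 1.007 kg/m³.
In steady level flight, lift balances weight: W = mg = 9710 × 9.81 = 95255 N.
Dynamic pressure q = 0.5 × 1.007 × 161² = 13050 Pa.
Required CL = L/(qS) = 95255/(13050·47.2) = 0.1546.
CD = 0.0223 + 0.058 × 0.1546² = 0.02369.
L/D = CL/CD = 0.1546 / 0.02369 = 6.53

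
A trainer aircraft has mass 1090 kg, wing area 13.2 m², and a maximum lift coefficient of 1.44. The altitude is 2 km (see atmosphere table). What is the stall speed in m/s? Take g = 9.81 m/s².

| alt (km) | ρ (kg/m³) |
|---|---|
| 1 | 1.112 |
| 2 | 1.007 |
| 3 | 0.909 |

At 2 km, from the table: ρ = 1.007 kg/m³.
Stall occurs when L = W at CL,max. W = mg = 1090 × 9.81 = 10690 N.
V_stall = √(2W/(ρ·S·CL,max)) = √(2 × 10690 / (1.007 × 13.2 × 1.44))
V_stall = √1117 = 33.4 m/s

V_stall = 33.4 m/s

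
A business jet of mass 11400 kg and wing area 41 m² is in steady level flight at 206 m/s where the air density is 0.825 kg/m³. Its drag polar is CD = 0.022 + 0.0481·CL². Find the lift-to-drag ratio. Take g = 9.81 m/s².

L/D = 6.73

Level flight ⇒ L = W = m·g = 11400 × 9.81 = 1.1183×10^5 N.
q = ½ρv² = ½ × 0.825 × 206² = 17500 Pa.
CL = 2W/(ρv²S) = 2×1.1183×10^5/(0.825×206²×41) = 0.1558.
CD = 0.022 + 0.0481 × 0.1558² = 0.02317.
L/D = CL/CD = 0.1558 / 0.02317 = 6.73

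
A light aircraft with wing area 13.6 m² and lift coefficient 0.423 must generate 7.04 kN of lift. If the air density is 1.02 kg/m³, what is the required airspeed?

v = 49 m/s

L = ½ρv²S·CL ⇒ v = √(2L/(ρ·S·CL))
v = √(2 × 7040 / (1.02 × 13.6 × 0.423)) = √2400 = 49 m/s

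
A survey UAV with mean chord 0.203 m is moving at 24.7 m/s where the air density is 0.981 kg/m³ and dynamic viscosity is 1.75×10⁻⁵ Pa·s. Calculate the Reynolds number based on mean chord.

Re = ρ·v·c/μ = 0.981 × 24.7 × 0.203 / (1.75×10⁻⁵) = 2.81×10^5

Re = 2.81×10^5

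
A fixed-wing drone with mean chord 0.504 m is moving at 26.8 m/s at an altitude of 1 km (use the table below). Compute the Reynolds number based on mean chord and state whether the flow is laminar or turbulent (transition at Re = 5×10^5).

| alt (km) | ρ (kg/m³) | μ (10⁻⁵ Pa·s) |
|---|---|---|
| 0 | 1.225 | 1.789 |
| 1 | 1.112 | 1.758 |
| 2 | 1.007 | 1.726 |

Re = 8.54×10^5 (turbulent)

At 1 km, from the table: ρ = 1.112 kg/m³, μ = 1.758×10⁻⁵ Pa·s.
Re = ρ·v·c/μ = 1.112 × 26.8 × 0.504 / (1.758×10⁻⁵) = 8.54×10^5
Since 8.54×10^5 > 5×10^5, the flow is turbulent.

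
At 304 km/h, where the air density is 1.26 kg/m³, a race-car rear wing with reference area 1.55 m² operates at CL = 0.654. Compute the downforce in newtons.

Convert speed: v = 304 km/h ÷ 3.6 = 84.44 m/s.
L = ½ρv²S·CL = ½ × 1.26 × 84.44² × 1.55 × 0.654 = 4550 N

L = 4550 N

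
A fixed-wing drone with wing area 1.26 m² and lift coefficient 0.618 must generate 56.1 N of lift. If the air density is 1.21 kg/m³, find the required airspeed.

v = 10.9 m/s

L = ½ρv²S·CL ⇒ v = √(2L/(ρ·S·CL))
v = √(2 × 56.1 / (1.21 × 1.26 × 0.618)) = √119.1 = 10.9 m/s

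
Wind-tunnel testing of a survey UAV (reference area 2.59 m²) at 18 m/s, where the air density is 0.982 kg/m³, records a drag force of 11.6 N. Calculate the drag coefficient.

CD = 0.0282

From D = ½ρv²S·CD, rearranging gives CD = 2D/(ρv²S).
CD = 2 × 11.6 / (0.982 × 18² × 2.59) = 0.0282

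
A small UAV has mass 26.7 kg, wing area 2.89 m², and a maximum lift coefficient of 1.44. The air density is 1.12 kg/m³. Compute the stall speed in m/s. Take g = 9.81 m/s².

V_stall = 10.6 m/s

Stall occurs when L = W at CL,max. W = mg = 26.7 × 9.81 = 261.9 N.
From L = ½ρV²S·CL,max = W: V_stall = √(2W/(ρSCL,max)) = √(2·261.9/(1.12·2.89·1.44))
V_stall = √112.4 = 10.6 m/s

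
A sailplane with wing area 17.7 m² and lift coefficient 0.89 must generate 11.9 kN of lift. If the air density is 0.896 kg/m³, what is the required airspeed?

L = ½ρv²S·CL ⇒ v = √(2L/(ρ·S·CL))
v = √(2 × 11900 / (0.896 × 17.7 × 0.89)) = √1686 = 41.1 m/s

v = 41.1 m/s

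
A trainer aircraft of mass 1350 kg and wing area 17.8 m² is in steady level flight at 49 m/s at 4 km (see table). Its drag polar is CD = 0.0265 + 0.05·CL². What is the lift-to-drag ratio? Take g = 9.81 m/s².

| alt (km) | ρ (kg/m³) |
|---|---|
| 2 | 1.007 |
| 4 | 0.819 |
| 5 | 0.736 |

L/D = 13.7

At 4 km, from the table: ρ = 0.819 kg/m³.
In steady level flight, lift balances weight: W = mg = 1350 × 9.81 = 13244 N.
Dynamic pressure q = 0.5 × 0.819 × 49² = 983.2 Pa.
Required CL = L/(qS) = 13244/(983.2·17.8) = 0.7567.
CD = 0.0265 + 0.05 × 0.7567² = 0.05513.
L/D = CL/CD = 0.7567 / 0.05513 = 13.7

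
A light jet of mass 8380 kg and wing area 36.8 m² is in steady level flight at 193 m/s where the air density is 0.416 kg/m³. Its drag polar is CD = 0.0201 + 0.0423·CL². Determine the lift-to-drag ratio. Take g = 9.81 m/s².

L/D = 12.2

Weight W = mg = 8380 × 9.81 = 82208 N; in level flight L = W.
q = ½ρv² = ½ × 0.416 × 193² = 7748 Pa.
CL = W/(q·S) = 82208 / (7748 × 36.8) = 0.2883.
CD = 0.0201 + 0.0423 × 0.2883² = 0.02362.
L/D = CL/CD = 0.2883 / 0.02362 = 12.2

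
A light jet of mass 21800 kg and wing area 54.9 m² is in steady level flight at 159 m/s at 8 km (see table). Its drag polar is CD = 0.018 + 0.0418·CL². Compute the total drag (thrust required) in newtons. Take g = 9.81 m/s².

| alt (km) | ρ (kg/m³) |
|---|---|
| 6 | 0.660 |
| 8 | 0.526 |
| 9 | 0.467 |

D = 11800 N

At 8 km, from the table: ρ = 0.526 kg/m³.
In steady level flight, lift balances weight: W = mg = 21800 × 9.81 = 2.1386×10^5 N.
q = ½ρv² = ½ × 0.526 × 159² = 6649 Pa.
CL = W/(q·S) = 2.1386×10^5 / (6649 × 54.9) = 0.5859.
CD = 0.018 + 0.0418 × 0.5859² = 0.03235.
D = q·S·CD = 6649 × 54.9 × 0.03235 = 11810 N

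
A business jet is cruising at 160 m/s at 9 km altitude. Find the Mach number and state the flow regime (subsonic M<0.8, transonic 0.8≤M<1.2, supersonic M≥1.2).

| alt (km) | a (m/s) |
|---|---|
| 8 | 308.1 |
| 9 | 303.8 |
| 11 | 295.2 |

M = 0.527 (subsonic)

At 9 km, from the table: a = 303.8 m/s.
M = v/a = 160 / 303.8 = 0.527
M = 0.527 → subsonic.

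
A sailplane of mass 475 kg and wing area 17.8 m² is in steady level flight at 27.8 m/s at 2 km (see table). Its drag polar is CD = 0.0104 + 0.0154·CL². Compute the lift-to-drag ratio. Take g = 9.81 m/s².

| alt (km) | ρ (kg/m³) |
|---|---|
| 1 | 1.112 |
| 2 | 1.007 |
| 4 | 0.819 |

At 2 km, from the table: ρ = 1.007 kg/m³.
Level flight ⇒ L = W = m·g = 475 × 9.81 = 4659.8 N.
q = ½ρv² = ½ × 1.007 × 27.8² = 389.1 Pa.
CL = W/(q·S) = 4659.8 / (389.1 × 17.8) = 0.6727.
CD = 0.0104 + 0.0154 × 0.6727² = 0.01737.
L/D = CL/CD = 0.6727 / 0.01737 = 38.7

L/D = 38.7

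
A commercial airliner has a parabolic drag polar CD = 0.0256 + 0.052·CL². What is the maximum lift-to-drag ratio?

(L/D)max = 13.7

For CD = CD0 + K·CL², (L/D)max occurs at CL* = √(CD0/K) and equals 1/(2√(K·CD0)).
(L/D)max = 1/(2√(0.052 × 0.0256)) = 1/(2 × 0.03649) = 13.7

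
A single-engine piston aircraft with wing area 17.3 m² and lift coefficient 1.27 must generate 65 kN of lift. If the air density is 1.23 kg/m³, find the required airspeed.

L = ½ρv²S·CL ⇒ v = √(2L/(ρ·S·CL))
v = √(2 × 65000 / (1.23 × 17.3 × 1.27)) = √4810 = 69.4 m/s

v = 69.4 m/s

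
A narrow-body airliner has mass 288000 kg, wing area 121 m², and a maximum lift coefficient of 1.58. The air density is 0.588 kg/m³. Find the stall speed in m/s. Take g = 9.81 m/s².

V_stall = 224 m/s

Weight W = mg = 288000 × 9.81 = 2.825×10^6 N.
V_stall = √(2W/(ρ·S·CL,max)) = √(2 × 2.825×10^6 / (0.588 × 121 × 1.58))
V_stall = √50270 = 224 m/s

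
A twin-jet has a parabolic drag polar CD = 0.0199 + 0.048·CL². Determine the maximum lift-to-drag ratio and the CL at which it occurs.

For CD = CD0 + K·CL², (L/D)max occurs at CL* = √(CD0/K) and equals 1/(2√(K·CD0)).
(L/D)max = 1/(2√(0.048 × 0.0199)) = 1/(2 × 0.03091) = 16.2
CL* = √(0.0199/0.048) = 0.644

(L/D)max = 16.2, at CL = 0.644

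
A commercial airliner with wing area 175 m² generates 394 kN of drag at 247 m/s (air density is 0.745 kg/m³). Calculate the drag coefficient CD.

CD = 0.0991

From D = ½ρv²S·CD, rearranging gives CD = 2D/(ρv²S).
CD = 2 × 3.94×10^5 / (0.745 × 247² × 175) = 0.0991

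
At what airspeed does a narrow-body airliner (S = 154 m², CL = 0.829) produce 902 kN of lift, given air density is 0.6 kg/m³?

v = 153 m/s

L = ½ρv²S·CL ⇒ v = √(2L/(ρ·S·CL))
v = √(2 × 9.02×10^5 / (0.6 × 154 × 0.829)) = √23550 = 153 m/s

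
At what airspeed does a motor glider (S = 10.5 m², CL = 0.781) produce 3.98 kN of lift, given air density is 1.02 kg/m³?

v = 30.8 m/s

L = ½ρv²S·CL ⇒ v = √(2L/(ρ·S·CL))
v = √(2 × 3980 / (1.02 × 10.5 × 0.781)) = √951.6 = 30.8 m/s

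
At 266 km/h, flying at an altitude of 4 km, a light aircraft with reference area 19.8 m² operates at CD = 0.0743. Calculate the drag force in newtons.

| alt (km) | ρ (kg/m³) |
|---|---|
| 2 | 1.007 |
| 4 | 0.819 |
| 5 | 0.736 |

At 4 km, from the table: ρ = 0.819 kg/m³.
Convert speed: v = 266 km/h ÷ 3.6 = 73.89 m/s.
D = ½ρv²S·CD = ½ × 0.819 × 73.89² × 19.8 × 0.0743 = 3290 N

D = 3290 N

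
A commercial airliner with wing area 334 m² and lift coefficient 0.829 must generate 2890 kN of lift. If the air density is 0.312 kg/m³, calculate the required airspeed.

v = 259 m/s

L = ½ρv²S·CL ⇒ v = √(2L/(ρ·S·CL))
v = √(2 × 2.89×10^6 / (0.312 × 334 × 0.829)) = √66910 = 259 m/s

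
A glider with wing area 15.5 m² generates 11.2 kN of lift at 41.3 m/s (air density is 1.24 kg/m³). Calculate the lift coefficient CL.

CL = 0.683

From L = ½ρv²S·CL, rearranging gives CL = 2L/(ρv²S).
CL = 2 × 11200 / (1.24 × 41.3² × 15.5) = 0.683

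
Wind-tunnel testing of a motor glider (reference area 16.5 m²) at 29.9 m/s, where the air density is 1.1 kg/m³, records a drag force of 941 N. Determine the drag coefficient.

From D = ½ρv²S·CD, rearranging gives CD = 2D/(ρv²S).
CD = 2 × 941 / (1.1 × 29.9² × 16.5) = 0.116

CD = 0.116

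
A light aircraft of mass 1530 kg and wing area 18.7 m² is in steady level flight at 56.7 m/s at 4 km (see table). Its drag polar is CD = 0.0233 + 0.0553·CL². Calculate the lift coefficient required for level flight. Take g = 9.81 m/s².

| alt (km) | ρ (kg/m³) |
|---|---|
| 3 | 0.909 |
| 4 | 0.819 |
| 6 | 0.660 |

At 4 km, from the table: ρ = 0.819 kg/m³.
In steady level flight, lift balances weight: W = mg = 1530 × 9.81 = 15009 N.
Dynamic pressure q = 0.5 × 0.819 × 56.7² = 1316 Pa.
CL = W/(q·S) = 15009 / (1316 × 18.7) = 0.6097.

CL = 0.61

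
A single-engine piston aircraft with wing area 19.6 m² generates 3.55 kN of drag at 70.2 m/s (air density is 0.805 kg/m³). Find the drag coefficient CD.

From D = ½ρv²S·CD, rearranging gives CD = 2D/(ρv²S).
CD = 2 × 3550 / (0.805 × 70.2² × 19.6) = 0.0913

CD = 0.0913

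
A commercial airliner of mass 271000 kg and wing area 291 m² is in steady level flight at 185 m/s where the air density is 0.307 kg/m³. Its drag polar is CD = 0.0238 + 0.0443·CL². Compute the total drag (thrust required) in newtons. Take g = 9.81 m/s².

Weight W = mg = 271000 × 9.81 = 2.6585×10^6 N; in level flight L = W.
q = ½ρv² = ½ × 0.307 × 185² = 5254 Pa.
CL = 2W/(ρv²S) = 2×2.6585×10^6/(0.307×185²×291) = 1.739.
CD = 0.0238 + 0.0443 × 1.739² = 0.1578.
D = q·S·CD = 5254 × 291 × 0.1578 = 2.412×10^5 N

D = 2.41×10^5 N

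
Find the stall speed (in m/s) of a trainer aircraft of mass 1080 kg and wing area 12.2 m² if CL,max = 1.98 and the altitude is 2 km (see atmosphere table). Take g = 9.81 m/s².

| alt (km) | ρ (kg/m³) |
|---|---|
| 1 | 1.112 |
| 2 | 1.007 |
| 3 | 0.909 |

V_stall = 29.5 m/s

At 2 km, from the table: ρ = 1.007 kg/m³.
Weight W = mg = 1080 × 9.81 = 10590 N.
V_stall = √(2W/(ρ·S·CL,max)) = √(2 × 10590 / (1.007 × 12.2 × 1.98))
V_stall = √871.1 = 29.5 m/s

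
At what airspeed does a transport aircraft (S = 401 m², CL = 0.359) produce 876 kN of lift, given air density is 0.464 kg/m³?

v = 162 m/s

L = ½ρv²S·CL ⇒ v = √(2L/(ρ·S·CL))
v = √(2 × 8.76×10^5 / (0.464 × 401 × 0.359)) = √26230 = 162 m/s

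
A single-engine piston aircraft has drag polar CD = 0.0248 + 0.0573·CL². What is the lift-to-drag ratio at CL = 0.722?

CD = 0.0248 + 0.0573 × 0.722² = 0.05467
L/D = CL/CD = 0.722 / 0.05467 = 13.2

L/D = 13.2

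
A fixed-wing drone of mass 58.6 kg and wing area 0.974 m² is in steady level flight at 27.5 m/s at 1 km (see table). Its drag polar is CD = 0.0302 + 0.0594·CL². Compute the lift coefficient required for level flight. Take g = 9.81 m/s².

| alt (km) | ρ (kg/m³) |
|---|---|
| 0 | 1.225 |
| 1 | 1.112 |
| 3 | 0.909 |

At 1 km, from the table: ρ = 1.112 kg/m³.
Level flight ⇒ L = W = m·g = 58.6 × 9.81 = 574.87 N.
Dynamic pressure q = 0.5 × 1.112 × 27.5² = 420.5 Pa.
CL = W/(q·S) = 574.87 / (420.5 × 0.974) = 1.404.

CL = 1.4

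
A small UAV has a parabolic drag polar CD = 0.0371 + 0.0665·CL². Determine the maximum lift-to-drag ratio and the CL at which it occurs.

For CD = CD0 + K·CL², (L/D)max occurs at CL* = √(CD0/K) and equals 1/(2√(K·CD0)).
(L/D)max = 1/(2√(0.0665 × 0.0371)) = 1/(2 × 0.04967) = 10.1
CL* = √(0.0371/0.0665) = 0.747

(L/D)max = 10.1, at CL = 0.747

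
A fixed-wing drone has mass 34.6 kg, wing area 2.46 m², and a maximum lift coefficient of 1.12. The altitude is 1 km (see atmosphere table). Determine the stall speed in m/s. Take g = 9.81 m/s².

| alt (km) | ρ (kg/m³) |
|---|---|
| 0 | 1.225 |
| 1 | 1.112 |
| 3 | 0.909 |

At 1 km, from the table: ρ = 1.112 kg/m³.
At stall, lift equals weight: L = W = m·g = 34.6 × 9.81 = 339.4 N.
From L = ½ρV²S·CL,max = W: V_stall = √(2W/(ρSCL,max)) = √(2·339.4/(1.112·2.46·1.12))
V_stall = √221.6 = 14.9 m/s

V_stall = 14.9 m/s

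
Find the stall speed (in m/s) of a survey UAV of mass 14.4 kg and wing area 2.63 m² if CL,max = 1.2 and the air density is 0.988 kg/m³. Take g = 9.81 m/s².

V_stall = 9.52 m/s

Weight W = mg = 14.4 × 9.81 = 141.3 N.
V_stall = √(2W/(ρ·S·CL,max)) = √(2 × 141.3 / (0.988 × 2.63 × 1.2))
V_stall = √90.61 = 9.52 m/s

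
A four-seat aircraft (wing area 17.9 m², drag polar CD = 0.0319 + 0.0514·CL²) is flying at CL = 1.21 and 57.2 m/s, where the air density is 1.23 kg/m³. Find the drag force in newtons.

D = 3860 N

CD = 0.0319 + 0.0514 × 1.21² = 0.1072
D = ½ρv²S·CD = ½ × 1.23 × 57.2² × 17.9 × 0.1072 = 3860 N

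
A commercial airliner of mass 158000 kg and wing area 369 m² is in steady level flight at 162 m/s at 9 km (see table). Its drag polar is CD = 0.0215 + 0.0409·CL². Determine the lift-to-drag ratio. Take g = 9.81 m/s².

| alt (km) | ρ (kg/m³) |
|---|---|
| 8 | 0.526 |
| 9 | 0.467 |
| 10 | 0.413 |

At 9 km, from the table: ρ = 0.467 kg/m³.
Level flight ⇒ L = W = m·g = 158000 × 9.81 = 1.55×10^6 N.
Dynamic pressure q = 0.5 × 0.467 × 162² = 6128 Pa.
Required CL = L/(qS) = 1.55×10^6/(6128·369) = 0.6855.
CD = 0.0215 + 0.0409 × 0.6855² = 0.04072.
L/D = CL/CD = 0.6855 / 0.04072 = 16.8

L/D = 16.8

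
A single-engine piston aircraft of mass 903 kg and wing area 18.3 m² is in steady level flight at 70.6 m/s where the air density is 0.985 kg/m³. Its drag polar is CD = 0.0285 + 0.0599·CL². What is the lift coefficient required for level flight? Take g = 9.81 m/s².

CL = 0.197

In steady level flight, lift balances weight: W = mg = 903 × 9.81 = 8858.4 N.
Dynamic pressure q = 0.5 × 0.985 × 70.6² = 2455 Pa.
CL = 2W/(ρv²S) = 2×8858.4/(0.985×70.6²×18.3) = 0.1972.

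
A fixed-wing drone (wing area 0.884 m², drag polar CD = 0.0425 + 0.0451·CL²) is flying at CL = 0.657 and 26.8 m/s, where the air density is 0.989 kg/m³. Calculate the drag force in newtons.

D = 19.5 N

CD = 0.0425 + 0.0451 × 0.657² = 0.06197
D = ½ρv²S·CD = ½ × 0.989 × 26.8² × 0.884 × 0.06197 = 19.5 N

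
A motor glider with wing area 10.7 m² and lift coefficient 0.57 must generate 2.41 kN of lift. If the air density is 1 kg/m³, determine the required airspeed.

v = 28.1 m/s

L = ½ρv²S·CL ⇒ v = √(2L/(ρ·S·CL))
v = √(2 × 2410 / (1 × 10.7 × 0.57)) = √790.3 = 28.1 m/s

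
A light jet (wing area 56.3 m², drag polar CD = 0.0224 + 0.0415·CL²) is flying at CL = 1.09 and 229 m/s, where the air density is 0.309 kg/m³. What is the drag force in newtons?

D = 32700 N

CD = 0.0224 + 0.0415 × 1.09² = 0.07171
D = ½ρv²S·CD = ½ × 0.309 × 229² × 56.3 × 0.07171 = 32700 N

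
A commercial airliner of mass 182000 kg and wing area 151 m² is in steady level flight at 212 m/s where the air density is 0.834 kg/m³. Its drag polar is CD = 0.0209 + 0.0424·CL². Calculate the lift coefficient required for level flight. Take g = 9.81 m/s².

CL = 0.631

In steady level flight, lift balances weight: W = mg = 182000 × 9.81 = 1.7854×10^6 N.
q = ½ρv² = ½ × 0.834 × 212² = 18740 Pa.
CL = 2W/(ρv²S) = 2×1.7854×10^6/(0.834×212²×151) = 0.6309.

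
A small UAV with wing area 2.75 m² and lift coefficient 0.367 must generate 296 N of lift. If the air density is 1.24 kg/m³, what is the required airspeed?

L = ½ρv²S·CL ⇒ v = √(2L/(ρ·S·CL))
v = √(2 × 296 / (1.24 × 2.75 × 0.367)) = √473 = 21.7 m/s

v = 21.7 m/s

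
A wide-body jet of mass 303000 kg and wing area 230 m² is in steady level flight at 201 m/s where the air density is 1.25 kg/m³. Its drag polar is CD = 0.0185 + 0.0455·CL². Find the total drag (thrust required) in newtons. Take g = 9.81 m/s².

Weight W = mg = 303000 × 9.81 = 2.9724×10^6 N; in level flight L = W.
Dynamic pressure q = 0.5 × 1.25 × 201² = 25250 Pa.
Required CL = L/(qS) = 2.9724×10^6/(25250·230) = 0.5118.
CD = 0.0185 + 0.0455 × 0.5118² = 0.03042.
D = q·S·CD = 25250 × 230 × 0.03042 = 1.767×10^5 N

D = 1.77×10^5 N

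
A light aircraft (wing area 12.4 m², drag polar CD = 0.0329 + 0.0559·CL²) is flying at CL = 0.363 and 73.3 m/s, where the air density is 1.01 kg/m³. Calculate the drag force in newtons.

D = 1350 N

CD = 0.0329 + 0.0559 × 0.363² = 0.04027
D = ½ρv²S·CD = ½ × 1.01 × 73.3² × 12.4 × 0.04027 = 1350 N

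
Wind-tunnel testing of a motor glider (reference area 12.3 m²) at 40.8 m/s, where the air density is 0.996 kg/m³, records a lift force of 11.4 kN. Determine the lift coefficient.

From L = ½ρv²S·CL, rearranging gives CL = 2L/(ρv²S).
CL = 2 × 11400 / (0.996 × 40.8² × 12.3) = 1.12

CL = 1.12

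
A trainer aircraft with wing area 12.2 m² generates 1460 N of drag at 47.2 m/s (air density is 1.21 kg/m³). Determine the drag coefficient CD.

From D = ½ρv²S·CD, rearranging gives CD = 2D/(ρv²S).
CD = 2 × 1460 / (1.21 × 47.2² × 12.2) = 0.0888

CD = 0.0888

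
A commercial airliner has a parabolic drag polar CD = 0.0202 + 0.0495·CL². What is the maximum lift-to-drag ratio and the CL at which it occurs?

(L/D)max = 15.8, at CL = 0.639

For CD = CD0 + K·CL², (L/D)max occurs at CL* = √(CD0/K) and equals 1/(2√(K·CD0)).
(L/D)max = 1/(2√(0.0495 × 0.0202)) = 1/(2 × 0.03162) = 15.8
CL* = √(0.0202/0.0495) = 0.639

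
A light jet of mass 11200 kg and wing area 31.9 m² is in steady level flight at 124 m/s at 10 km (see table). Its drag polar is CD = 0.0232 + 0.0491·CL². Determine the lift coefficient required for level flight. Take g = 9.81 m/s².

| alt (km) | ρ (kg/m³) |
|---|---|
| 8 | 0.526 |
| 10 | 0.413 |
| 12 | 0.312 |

CL = 1.08

At 10 km, from the table: ρ = 0.413 kg/m³.
Level flight ⇒ L = W = m·g = 11200 × 9.81 = 1.0987×10^5 N.
Dynamic pressure q = 0.5 × 0.413 × 124² = 3175 Pa.
CL = W/(q·S) = 1.0987×10^5 / (3175 × 31.9) = 1.085.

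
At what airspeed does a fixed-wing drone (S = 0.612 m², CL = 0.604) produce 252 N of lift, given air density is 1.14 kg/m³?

L = ½ρv²S·CL ⇒ v = √(2L/(ρ·S·CL))
v = √(2 × 252 / (1.14 × 0.612 × 0.604)) = √1196 = 34.6 m/s

v = 34.6 m/s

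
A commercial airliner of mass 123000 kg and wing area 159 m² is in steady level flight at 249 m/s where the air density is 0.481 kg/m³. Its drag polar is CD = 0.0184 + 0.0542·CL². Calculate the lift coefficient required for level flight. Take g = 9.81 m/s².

CL = 0.509

Level flight ⇒ L = W = m·g = 123000 × 9.81 = 1.2066×10^6 N.
Dynamic pressure q = 0.5 × 0.481 × 249² = 14910 Pa.
CL = W/(q·S) = 1.2066×10^6 / (14910 × 159) = 0.5089.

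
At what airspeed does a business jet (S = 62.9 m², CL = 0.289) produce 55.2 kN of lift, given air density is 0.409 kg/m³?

L = ½ρv²S·CL ⇒ v = √(2L/(ρ·S·CL))
v = √(2 × 55200 / (0.409 × 62.9 × 0.289)) = √14850 = 122 m/s

v = 122 m/s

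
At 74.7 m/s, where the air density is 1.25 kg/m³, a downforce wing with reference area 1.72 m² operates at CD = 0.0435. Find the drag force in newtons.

D = ½ρv²S·CD = ½ × 1.25 × 74.7² × 1.72 × 0.0435 = 261 N

D = 261 N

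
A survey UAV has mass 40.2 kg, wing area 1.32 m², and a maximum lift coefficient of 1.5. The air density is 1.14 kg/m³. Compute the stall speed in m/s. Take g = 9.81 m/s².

V_stall = 18.7 m/s

Weight W = mg = 40.2 × 9.81 = 394.4 N.
From L = ½ρV²S·CL,max = W: V_stall = √(2W/(ρSCL,max)) = √(2·394.4/(1.14·1.32·1.5))
V_stall = √349.4 = 18.7 m/s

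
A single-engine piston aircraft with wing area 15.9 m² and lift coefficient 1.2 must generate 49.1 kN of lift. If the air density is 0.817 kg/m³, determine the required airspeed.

v = 79.4 m/s

L = ½ρv²S·CL ⇒ v = √(2L/(ρ·S·CL))
v = √(2 × 49100 / (0.817 × 15.9 × 1.2)) = √6300 = 79.4 m/s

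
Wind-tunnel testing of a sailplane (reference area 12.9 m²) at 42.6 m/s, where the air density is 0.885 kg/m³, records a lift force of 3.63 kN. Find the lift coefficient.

CL = 0.35

From L = ½ρv²S·CL, rearranging gives CL = 2L/(ρv²S).
CL = 2 × 3630 / (0.885 × 42.6² × 12.9) = 0.35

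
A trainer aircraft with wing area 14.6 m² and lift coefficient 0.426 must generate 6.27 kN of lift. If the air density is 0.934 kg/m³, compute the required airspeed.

v = 46.5 m/s

L = ½ρv²S·CL ⇒ v = √(2L/(ρ·S·CL))
v = √(2 × 6270 / (0.934 × 14.6 × 0.426)) = √2159 = 46.5 m/s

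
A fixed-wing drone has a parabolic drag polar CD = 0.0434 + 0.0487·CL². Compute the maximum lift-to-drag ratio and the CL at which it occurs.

For CD = CD0 + K·CL², (L/D)max occurs at CL* = √(CD0/K) and equals 1/(2√(K·CD0)).
(L/D)max = 1/(2√(0.0487 × 0.0434)) = 1/(2 × 0.04597) = 10.9
CL* = √(0.0434/0.0487) = 0.944

(L/D)max = 10.9, at CL = 0.944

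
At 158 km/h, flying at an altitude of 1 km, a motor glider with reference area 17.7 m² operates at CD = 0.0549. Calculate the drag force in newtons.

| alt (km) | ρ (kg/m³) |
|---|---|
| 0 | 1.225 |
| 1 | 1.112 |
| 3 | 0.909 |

At 1 km, from the table: ρ = 1.112 kg/m³.
Convert speed: v = 158 km/h ÷ 3.6 = 43.89 m/s.
D = ½ρv²S·CD = ½ × 1.112 × 43.89² × 17.7 × 0.0549 = 1040 N

D = 1040 N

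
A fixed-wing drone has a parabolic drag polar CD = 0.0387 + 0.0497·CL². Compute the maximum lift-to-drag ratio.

(L/D)max = 11.4

For CD = CD0 + K·CL², (L/D)max occurs at CL* = √(CD0/K) and equals 1/(2√(K·CD0)).
(L/D)max = 1/(2√(0.0497 × 0.0387)) = 1/(2 × 0.04386) = 11.4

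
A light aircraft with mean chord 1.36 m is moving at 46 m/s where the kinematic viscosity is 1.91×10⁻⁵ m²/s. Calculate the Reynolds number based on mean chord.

Re = 3.28×10^6

Re = v·c/ν = 46 × 1.36 / (1.91×10⁻⁵) = 3.28×10^6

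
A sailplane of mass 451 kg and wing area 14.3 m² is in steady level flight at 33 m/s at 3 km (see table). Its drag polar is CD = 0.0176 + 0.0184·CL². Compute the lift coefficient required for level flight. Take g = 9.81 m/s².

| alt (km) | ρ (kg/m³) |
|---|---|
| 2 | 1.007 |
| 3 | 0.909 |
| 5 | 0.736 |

CL = 0.625

At 3 km, from the table: ρ = 0.909 kg/m³.
Weight W = mg = 451 × 9.81 = 4424.3 N; in level flight L = W.
Dynamic pressure q = 0.5 × 0.909 × 33² = 495 Pa.
CL = W/(q·S) = 4424.3 / (495 × 14.3) = 0.6251.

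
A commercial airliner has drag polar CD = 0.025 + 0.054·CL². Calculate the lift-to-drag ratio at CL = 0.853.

L/D = 13.3

CD = 0.025 + 0.054 × 0.853² = 0.06429
L/D = CL/CD = 0.853 / 0.06429 = 13.3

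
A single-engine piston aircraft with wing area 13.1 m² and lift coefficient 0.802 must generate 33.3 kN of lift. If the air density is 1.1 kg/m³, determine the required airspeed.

v = 75.9 m/s

L = ½ρv²S·CL ⇒ v = √(2L/(ρ·S·CL))
v = √(2 × 33300 / (1.1 × 13.1 × 0.802)) = √5763 = 75.9 m/s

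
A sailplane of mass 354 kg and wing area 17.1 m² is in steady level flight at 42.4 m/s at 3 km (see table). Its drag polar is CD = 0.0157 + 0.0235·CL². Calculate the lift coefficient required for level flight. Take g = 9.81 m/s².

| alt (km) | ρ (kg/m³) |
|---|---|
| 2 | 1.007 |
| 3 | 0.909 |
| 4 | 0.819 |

At 3 km, from the table: ρ = 0.909 kg/m³.
Level flight ⇒ L = W = m·g = 354 × 9.81 = 3472.7 N.
Dynamic pressure q = 0.5 × 0.909 × 42.4² = 817.1 Pa.
CL = W/(q·S) = 3472.7 / (817.1 × 17.1) = 0.2485.

CL = 0.249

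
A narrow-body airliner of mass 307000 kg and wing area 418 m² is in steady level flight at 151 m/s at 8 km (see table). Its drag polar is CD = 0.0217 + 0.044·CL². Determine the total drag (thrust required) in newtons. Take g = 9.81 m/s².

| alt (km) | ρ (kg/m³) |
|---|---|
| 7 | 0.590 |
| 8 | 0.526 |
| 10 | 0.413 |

At 8 km, from the table: ρ = 0.526 kg/m³.
Level flight ⇒ L = W = m·g = 307000 × 9.81 = 3.0117×10^6 N.
q = ½ρv² = ½ × 0.526 × 151² = 5997 Pa.
CL = 2W/(ρv²S) = 2×3.0117×10^6/(0.526×151²×418) = 1.201.
CD = 0.0217 + 0.044 × 1.201² = 0.08522.
D = q·S·CD = 5997 × 418 × 0.08522 = 2.136×10^5 N

D = 2.14×10^5 N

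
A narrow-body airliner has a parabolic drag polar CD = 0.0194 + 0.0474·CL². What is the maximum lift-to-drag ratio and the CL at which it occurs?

(L/D)max = 16.5, at CL = 0.64

For CD = CD0 + K·CL², (L/D)max occurs at CL* = √(CD0/K) and equals 1/(2√(K·CD0)).
(L/D)max = 1/(2√(0.0474 × 0.0194)) = 1/(2 × 0.03032) = 16.5
CL* = √(0.0194/0.0474) = 0.64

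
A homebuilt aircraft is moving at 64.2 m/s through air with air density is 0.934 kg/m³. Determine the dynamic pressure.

q = ½ρv² = ½ × 0.934 × 64.2² = 1920 Pa

q = 1920 Pa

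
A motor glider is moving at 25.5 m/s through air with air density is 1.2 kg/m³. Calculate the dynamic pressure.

q = 390 Pa

q = ½ρv² = ½ × 1.2 × 25.5² = 390 Pa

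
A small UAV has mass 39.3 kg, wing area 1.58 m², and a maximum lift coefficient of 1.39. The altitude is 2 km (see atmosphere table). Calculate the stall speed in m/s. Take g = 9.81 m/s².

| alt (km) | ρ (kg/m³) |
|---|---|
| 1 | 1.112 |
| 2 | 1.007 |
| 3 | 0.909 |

At 2 km, from the table: ρ = 1.007 kg/m³.
Stall occurs when L = W at CL,max. W = mg = 39.3 × 9.81 = 385.5 N.
V_stall = √(2W/(ρ·S·CL,max)) = √(2 × 385.5 / (1.007 × 1.58 × 1.39))
V_stall = √348.7 = 18.7 m/s

V_stall = 18.7 m/s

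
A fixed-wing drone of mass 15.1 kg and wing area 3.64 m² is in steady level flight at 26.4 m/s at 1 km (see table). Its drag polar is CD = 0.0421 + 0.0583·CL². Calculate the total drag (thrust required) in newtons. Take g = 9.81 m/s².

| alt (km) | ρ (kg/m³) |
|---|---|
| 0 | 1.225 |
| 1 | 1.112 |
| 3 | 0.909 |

At 1 km, from the table: ρ = 1.112 kg/m³.
In steady level flight, lift balances weight: W = mg = 15.1 × 9.81 = 148.13 N.
q = ½ρv² = ½ × 1.112 × 26.4² = 387.5 Pa.
Required CL = L/(qS) = 148.13/(387.5·3.64) = 0.105.
CD = 0.0421 + 0.0583 × 0.105² = 0.04274.
D = q·S·CD = 387.5 × 3.64 × 0.04274 = 60.29 N

D = 60.3 N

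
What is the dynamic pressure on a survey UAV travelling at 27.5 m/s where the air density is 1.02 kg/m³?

q = 386 Pa

q = ½ρv² = ½ × 1.02 × 27.5² = 386 Pa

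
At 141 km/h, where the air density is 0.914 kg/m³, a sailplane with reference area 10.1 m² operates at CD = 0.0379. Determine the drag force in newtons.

D = 268 N

Convert speed: v = 141 km/h ÷ 3.6 = 39.17 m/s.
Dynamic pressure q = ½ρv² = ½ × 0.914 × 39.17² = 701.1 Pa.
D = q·S·CD = 701.1 × 10.1 × 0.0379 = 268 N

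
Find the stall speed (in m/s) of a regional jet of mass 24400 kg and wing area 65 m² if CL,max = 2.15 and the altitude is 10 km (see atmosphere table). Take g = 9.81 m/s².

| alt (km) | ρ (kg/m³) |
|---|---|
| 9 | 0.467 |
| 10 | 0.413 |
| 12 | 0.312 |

At 10 km, from the table: ρ = 0.413 kg/m³.
At stall, lift equals weight: L = W = m·g = 24400 × 9.81 = 2.394×10^5 N.
From L = ½ρV²S·CL,max = W: V_stall = √(2W/(ρSCL,max)) = √(2·2.394×10^5/(0.413·65·2.15))
V_stall = √8294 = 91.1 m/s

V_stall = 91.1 m/s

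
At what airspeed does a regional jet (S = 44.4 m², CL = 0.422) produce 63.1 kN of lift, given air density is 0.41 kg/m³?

v = 128 m/s

L = ½ρv²S·CL ⇒ v = √(2L/(ρ·S·CL))
v = √(2 × 63100 / (0.41 × 44.4 × 0.422)) = √16430 = 128 m/s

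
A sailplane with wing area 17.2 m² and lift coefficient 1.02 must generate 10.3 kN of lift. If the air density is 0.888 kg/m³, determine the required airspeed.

L = ½ρv²S·CL ⇒ v = √(2L/(ρ·S·CL))
v = √(2 × 10300 / (0.888 × 17.2 × 1.02)) = √1322 = 36.4 m/s

v = 36.4 m/s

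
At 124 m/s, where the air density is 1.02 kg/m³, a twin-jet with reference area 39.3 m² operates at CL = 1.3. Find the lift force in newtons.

Dynamic pressure q = ½ρv² = ½ × 1.02 × 124² = 7842 Pa.
L = q·S·CL = 7842 × 39.3 × 1.3 = 4.01×10^5 N ≈ 401 kN

L = 4.01×10^5 N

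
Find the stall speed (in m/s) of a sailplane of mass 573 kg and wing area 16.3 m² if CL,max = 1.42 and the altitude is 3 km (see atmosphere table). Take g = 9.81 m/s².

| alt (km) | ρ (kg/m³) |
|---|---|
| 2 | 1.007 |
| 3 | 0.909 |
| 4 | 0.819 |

At 3 km, from the table: ρ = 0.909 kg/m³.
Stall occurs when L = W at CL,max. W = mg = 573 × 9.81 = 5621 N.
V_stall = √(2W/(ρ·S·CL,max)) = √(2 × 5621 / (0.909 × 16.3 × 1.42))
V_stall = √534.3 = 23.1 m/s

V_stall = 23.1 m/s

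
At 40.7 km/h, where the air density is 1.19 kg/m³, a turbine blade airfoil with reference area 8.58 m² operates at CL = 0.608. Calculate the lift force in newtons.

L = 397 N

Convert speed: v = 40.7 km/h ÷ 3.6 = 11.31 m/s.
Dynamic pressure q = ½ρv² = ½ × 1.19 × 11.31² = 76.05 Pa.
L = q·S·CL = 76.05 × 8.58 × 0.608 = 397 N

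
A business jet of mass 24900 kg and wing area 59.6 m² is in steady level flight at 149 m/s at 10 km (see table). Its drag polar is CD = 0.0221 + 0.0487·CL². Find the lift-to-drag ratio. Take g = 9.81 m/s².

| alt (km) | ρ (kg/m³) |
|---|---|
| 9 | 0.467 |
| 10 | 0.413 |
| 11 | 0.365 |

At 10 km, from the table: ρ = 0.413 kg/m³.
Level flight ⇒ L = W = m·g = 24900 × 9.81 = 2.4427×10^5 N.
q = ½ρv² = ½ × 0.413 × 149² = 4585 Pa.
CL = W/(q·S) = 2.4427×10^5 / (4585 × 59.6) = 0.894.
CD = 0.0221 + 0.0487 × 0.894² = 0.06102.
L/D = CL/CD = 0.894 / 0.06102 = 14.7

L/D = 14.7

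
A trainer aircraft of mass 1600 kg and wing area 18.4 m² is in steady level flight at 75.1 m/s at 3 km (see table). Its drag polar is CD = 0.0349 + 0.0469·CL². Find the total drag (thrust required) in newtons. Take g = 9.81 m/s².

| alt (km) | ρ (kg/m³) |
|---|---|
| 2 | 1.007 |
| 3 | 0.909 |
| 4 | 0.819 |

D = 1890 N

At 3 km, from the table: ρ = 0.909 kg/m³.
Level flight ⇒ L = W = m·g = 1600 × 9.81 = 15696 N.
q = ½ρv² = ½ × 0.909 × 75.1² = 2563 Pa.
CL = 2W/(ρv²S) = 2×15696/(0.909×75.1²×18.4) = 0.3328.
CD = 0.0349 + 0.0469 × 0.3328² = 0.04009.
D = q·S·CD = 2563 × 18.4 × 0.04009 = 1891 N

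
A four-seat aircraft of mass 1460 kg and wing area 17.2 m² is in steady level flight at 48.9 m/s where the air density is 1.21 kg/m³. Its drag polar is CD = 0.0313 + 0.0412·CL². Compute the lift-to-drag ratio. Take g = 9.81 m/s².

L/D = 12.8

Weight W = mg = 1460 × 9.81 = 14323 N; in level flight L = W.
Dynamic pressure q = 0.5 × 1.21 × 48.9² = 1447 Pa.
CL = 2W/(ρv²S) = 2×14323/(1.21×48.9²×17.2) = 0.5756.
CD = 0.0313 + 0.0412 × 0.5756² = 0.04495.
L/D = CL/CD = 0.5756 / 0.04495 = 12.8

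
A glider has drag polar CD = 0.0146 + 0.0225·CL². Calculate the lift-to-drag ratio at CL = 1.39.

L/D = 23.9

CD = 0.0146 + 0.0225 × 1.39² = 0.05807
L/D = CL/CD = 1.39 / 0.05807 = 23.9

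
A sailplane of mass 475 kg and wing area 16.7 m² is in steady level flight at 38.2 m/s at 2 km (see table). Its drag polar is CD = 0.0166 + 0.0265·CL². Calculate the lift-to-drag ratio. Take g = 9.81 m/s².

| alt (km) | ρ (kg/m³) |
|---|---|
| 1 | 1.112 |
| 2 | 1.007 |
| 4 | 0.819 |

L/D = 18.6

At 2 km, from the table: ρ = 1.007 kg/m³.
Level flight ⇒ L = W = m·g = 475 × 9.81 = 4659.8 N.
q = ½ρv² = ½ × 1.007 × 38.2² = 734.7 Pa.
Required CL = L/(qS) = 4659.8/(734.7·16.7) = 0.3798.
CD = 0.0166 + 0.0265 × 0.3798² = 0.02042.
L/D = CL/CD = 0.3798 / 0.02042 = 18.6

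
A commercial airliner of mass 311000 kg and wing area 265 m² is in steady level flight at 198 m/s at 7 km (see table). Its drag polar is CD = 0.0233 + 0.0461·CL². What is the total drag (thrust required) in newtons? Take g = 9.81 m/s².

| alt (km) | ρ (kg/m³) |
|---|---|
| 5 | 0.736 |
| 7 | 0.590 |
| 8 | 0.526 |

D = 2.11×10^5 N

At 7 km, from the table: ρ = 0.590 kg/m³.
Level flight ⇒ L = W = m·g = 311000 × 9.81 = 3.0509×10^6 N.
q = ½ρv² = ½ × 0.59 × 198² = 11570 Pa.
CL = W/(q·S) = 3.0509×10^6 / (11570 × 265) = 0.9955.
CD = 0.0233 + 0.0461 × 0.9955² = 0.06898.
D = q·S·CD = 11570 × 265 × 0.06898 = 2.114×10^5 N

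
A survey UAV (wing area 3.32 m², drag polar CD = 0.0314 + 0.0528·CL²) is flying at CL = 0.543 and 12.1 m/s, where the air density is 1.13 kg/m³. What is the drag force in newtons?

D = 12.9 N

CD = 0.0314 + 0.0528 × 0.543² = 0.04697
D = ½ρv²S·CD = ½ × 1.13 × 12.1² × 3.32 × 0.04697 = 12.9 N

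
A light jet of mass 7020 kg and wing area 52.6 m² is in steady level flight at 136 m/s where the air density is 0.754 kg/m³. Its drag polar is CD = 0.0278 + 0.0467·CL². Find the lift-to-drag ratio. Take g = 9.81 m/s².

L/D = 6.38

In steady level flight, lift balances weight: W = mg = 7020 × 9.81 = 68866 N.
Dynamic pressure q = 0.5 × 0.754 × 136² = 6973 Pa.
Required CL = L/(qS) = 68866/(6973·52.6) = 0.1878.
CD = 0.0278 + 0.0467 × 0.1878² = 0.02945.
L/D = CL/CD = 0.1878 / 0.02945 = 6.38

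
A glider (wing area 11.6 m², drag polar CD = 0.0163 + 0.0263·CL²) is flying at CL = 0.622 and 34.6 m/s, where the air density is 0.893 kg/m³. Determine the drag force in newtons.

D = 164 N

CD = 0.0163 + 0.0263 × 0.622² = 0.02648
D = ½ρv²S·CD = ½ × 0.893 × 34.6² × 11.6 × 0.02648 = 164 N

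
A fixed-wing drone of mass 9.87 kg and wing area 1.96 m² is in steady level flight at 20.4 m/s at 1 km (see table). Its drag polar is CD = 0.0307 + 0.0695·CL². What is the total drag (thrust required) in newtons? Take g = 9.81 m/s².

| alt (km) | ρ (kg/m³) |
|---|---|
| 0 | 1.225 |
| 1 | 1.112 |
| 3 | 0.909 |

D = 15.4 N

At 1 km, from the table: ρ = 1.112 kg/m³.
In steady level flight, lift balances weight: W = mg = 9.87 × 9.81 = 96.825 N.
q = ½ρv² = ½ × 1.112 × 20.4² = 231.4 Pa.
CL = 2W/(ρv²S) = 2×96.825/(1.112×20.4²×1.96) = 0.2135.
CD = 0.0307 + 0.0695 × 0.2135² = 0.03387.
D = q·S·CD = 231.4 × 1.96 × 0.03387 = 15.36 N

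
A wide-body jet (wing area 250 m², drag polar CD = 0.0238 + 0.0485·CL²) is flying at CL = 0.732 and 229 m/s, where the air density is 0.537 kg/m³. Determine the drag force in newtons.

CD = 0.0238 + 0.0485 × 0.732² = 0.04979
D = ½ρv²S·CD = ½ × 0.537 × 229² × 250 × 0.04979 = 1.75×10^5 N

D = 1.75×10^5 N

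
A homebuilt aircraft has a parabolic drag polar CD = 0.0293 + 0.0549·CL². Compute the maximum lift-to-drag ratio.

For CD = CD0 + K·CL², (L/D)max occurs at CL* = √(CD0/K) and equals 1/(2√(K·CD0)).
(L/D)max = 1/(2√(0.0549 × 0.0293)) = 1/(2 × 0.04011) = 12.5

(L/D)max = 12.5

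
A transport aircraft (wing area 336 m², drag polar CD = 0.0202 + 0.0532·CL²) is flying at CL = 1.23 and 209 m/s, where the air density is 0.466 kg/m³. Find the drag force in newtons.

CD = 0.0202 + 0.0532 × 1.23² = 0.1007
D = ½ρv²S·CD = ½ × 0.466 × 209² × 336 × 0.1007 = 3.44×10^5 N

D = 3.44×10^5 N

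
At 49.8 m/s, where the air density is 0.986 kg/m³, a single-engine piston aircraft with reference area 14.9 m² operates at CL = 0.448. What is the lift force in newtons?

Dynamic pressure q = ½ρv² = ½ × 0.986 × 49.8² = 1223 Pa.
L = q·S·CL = 1223 × 14.9 × 0.448 = 8160 N ≈ 8.16 kN

L = 8160 N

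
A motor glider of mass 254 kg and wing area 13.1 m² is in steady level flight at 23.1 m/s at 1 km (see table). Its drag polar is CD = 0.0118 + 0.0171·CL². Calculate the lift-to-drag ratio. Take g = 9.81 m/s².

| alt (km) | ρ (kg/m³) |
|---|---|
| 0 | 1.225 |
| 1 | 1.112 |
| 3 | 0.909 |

At 1 km, from the table: ρ = 1.112 kg/m³.
In steady level flight, lift balances weight: W = mg = 254 × 9.81 = 2491.7 N.
q = ½ρv² = ½ × 1.112 × 23.1² = 296.7 Pa.
Required CL = L/(qS) = 2491.7/(296.7·13.1) = 0.6411.
CD = 0.0118 + 0.0171 × 0.6411² = 0.01883.
L/D = CL/CD = 0.6411 / 0.01883 = 34.1

L/D = 34.1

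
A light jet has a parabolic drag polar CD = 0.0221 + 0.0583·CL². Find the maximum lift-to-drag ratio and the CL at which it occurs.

(L/D)max = 13.9, at CL = 0.616

For CD = CD0 + K·CL², (L/D)max occurs at CL* = √(CD0/K) and equals 1/(2√(K·CD0)).
(L/D)max = 1/(2√(0.0583 × 0.0221)) = 1/(2 × 0.03589) = 13.9
CL* = √(0.0221/0.0583) = 0.616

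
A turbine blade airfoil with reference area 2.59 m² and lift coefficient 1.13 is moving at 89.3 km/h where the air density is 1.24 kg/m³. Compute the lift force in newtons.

L = 1120 N

Convert speed: v = 89.3 km/h ÷ 3.6 = 24.81 m/s.
Dynamic pressure q = ½ρv² = ½ × 1.24 × 24.81² = 381.5 Pa.
L = q·S·CL = 381.5 × 2.59 × 1.13 = 1120 N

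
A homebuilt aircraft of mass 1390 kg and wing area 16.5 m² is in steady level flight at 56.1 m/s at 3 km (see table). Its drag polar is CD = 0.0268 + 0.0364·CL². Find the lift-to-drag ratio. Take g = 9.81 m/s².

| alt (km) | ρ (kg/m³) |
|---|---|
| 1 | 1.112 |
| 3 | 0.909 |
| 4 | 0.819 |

L/D = 14.8

At 3 km, from the table: ρ = 0.909 kg/m³.
In steady level flight, lift balances weight: W = mg = 1390 × 9.81 = 13636 N.
q = ½ρv² = ½ × 0.909 × 56.1² = 1430 Pa.
CL = 2W/(ρv²S) = 2×13636/(0.909×56.1²×16.5) = 0.5778.
CD = 0.0268 + 0.0364 × 0.5778² = 0.03895.
L/D = CL/CD = 0.5778 / 0.03895 = 14.8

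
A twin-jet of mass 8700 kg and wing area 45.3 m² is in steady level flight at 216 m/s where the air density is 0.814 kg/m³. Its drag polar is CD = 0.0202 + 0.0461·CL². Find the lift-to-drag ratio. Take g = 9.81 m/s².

L/D = 4.8

Weight W = mg = 8700 × 9.81 = 85347 N; in level flight L = W.
Dynamic pressure q = 0.5 × 0.814 × 216² = 18990 Pa.
CL = W/(q·S) = 85347 / (18990 × 45.3) = 0.09922.
CD = 0.0202 + 0.0461 × 0.09922² = 0.02065.
L/D = CL/CD = 0.09922 / 0.02065 = 4.8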